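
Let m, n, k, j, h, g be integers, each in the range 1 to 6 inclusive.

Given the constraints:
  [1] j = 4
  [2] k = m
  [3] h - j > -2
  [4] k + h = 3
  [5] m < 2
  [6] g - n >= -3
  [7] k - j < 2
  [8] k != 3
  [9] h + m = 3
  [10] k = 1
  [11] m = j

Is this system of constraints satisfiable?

Constraint 10 fixes k = 1 and constraint 1 fixes j = 4. Constraints 2 and 11 give k = m = j, so k = j. But 1 ≠ 4 — contradiction.

Unsatisfiable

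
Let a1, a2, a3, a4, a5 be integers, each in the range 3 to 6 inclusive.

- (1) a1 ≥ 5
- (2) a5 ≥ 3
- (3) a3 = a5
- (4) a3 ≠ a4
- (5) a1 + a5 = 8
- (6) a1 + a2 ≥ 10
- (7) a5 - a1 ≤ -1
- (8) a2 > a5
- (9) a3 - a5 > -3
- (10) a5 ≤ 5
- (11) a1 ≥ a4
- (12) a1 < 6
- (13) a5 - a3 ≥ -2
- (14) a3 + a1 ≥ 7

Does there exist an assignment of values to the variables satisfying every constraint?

Satisfiable

One satisfying assignment is a1 = 5, a2 = 6, a3 = 3, a4 = 4, a5 = 3.
For the less obvious constraints — constraint 5: a1 + a5 = 8; constraint 6: a1 + a2 = 11; constraint 7: a5 - a1 = -2 — and the others hold by inspection.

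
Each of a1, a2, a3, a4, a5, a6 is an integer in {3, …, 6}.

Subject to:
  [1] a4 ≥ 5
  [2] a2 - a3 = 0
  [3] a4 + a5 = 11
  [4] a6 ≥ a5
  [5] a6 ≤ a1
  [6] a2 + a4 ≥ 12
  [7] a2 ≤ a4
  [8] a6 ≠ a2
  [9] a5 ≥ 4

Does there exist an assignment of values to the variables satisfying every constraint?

Satisfiable

Try a1 = 5, a2 = 6, a3 = 6, a4 = 6, a5 = 5, a6 = 5.
Check constraint 2: a2 - a3 = 0; constraint 3: a4 + a5 = 11. The remaining constraints are straightforward to verify.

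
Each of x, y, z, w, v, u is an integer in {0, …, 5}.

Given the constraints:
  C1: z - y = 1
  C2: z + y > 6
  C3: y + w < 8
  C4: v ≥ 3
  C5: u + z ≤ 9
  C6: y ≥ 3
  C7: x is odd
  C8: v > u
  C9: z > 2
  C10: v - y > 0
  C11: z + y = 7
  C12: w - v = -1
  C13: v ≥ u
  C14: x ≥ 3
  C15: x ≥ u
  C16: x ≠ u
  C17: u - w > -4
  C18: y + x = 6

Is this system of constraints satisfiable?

One satisfying assignment is x = 3, y = 3, z = 4, w = 3, v = 4, u = 2.
For the less obvious constraints — constraint 1: z - y = 1; constraint 2: z + y = 7; constraint 3: y + w = 6 — and the others hold by inspection.

Satisfiable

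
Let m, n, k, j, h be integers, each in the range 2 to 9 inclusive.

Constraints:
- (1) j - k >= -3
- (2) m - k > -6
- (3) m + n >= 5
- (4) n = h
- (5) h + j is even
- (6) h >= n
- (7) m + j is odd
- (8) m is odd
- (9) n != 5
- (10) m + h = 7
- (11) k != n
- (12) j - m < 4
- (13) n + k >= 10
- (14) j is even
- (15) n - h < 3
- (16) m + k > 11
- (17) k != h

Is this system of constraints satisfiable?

Setting (m, n, k, j, h) = (5, 2, 9, 8, 2) satisfies everything: constraint 1: j - k = -1; constraint 2: m - k = -4; constraint 3: m + n = 7, and the others follow.

Satisfiable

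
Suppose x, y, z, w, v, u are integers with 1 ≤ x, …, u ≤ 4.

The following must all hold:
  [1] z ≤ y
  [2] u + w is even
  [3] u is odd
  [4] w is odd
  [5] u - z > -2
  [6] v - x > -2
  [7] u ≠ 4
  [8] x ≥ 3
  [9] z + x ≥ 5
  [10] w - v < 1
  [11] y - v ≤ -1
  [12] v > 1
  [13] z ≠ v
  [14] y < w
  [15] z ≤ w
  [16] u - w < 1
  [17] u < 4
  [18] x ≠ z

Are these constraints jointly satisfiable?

Setting (x, y, z, w, v, u) = (3, 2, 2, 3, 3, 3) satisfies everything: constraint 5: u - z = 1; constraint 6: v - x = 0; constraint 9: z + x = 5, and the others follow.

Satisfiable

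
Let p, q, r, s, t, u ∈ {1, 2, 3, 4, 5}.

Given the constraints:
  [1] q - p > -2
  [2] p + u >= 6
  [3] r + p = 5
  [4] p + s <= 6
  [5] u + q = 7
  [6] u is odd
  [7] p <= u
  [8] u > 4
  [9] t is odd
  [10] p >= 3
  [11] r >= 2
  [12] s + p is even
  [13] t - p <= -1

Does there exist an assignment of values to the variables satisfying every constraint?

Satisfiable

The assignment p = 3, q = 2, r = 2, s = 3, t = 1, u = 5 works:
  constraint 1 holds since q - p = -1.
  constraint 2 holds since p + u = 8.
  constraint 3 holds since r + p = 5.
The rest check out directly.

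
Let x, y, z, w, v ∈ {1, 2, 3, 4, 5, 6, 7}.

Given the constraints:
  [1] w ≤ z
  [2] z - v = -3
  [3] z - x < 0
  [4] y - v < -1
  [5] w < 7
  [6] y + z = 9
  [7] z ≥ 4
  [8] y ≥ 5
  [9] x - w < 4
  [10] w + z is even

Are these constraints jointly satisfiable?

Setting (x, y, z, w, v) = (7, 5, 4, 4, 7) satisfies everything: constraint 2: z - v = -3; constraint 3: z - x = -3; constraint 4: y - v = -2, and the others follow.

Satisfiable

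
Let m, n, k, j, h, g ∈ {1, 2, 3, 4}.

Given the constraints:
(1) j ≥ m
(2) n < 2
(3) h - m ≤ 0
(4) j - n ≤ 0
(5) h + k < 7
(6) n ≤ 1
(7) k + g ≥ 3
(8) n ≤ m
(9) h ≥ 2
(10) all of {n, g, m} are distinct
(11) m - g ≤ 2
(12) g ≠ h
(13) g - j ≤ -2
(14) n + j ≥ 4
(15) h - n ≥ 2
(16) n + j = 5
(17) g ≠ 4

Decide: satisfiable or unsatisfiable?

Unsatisfiable

Constraints 3, 4, 11, 13, and 15 give g − m ≥ -2, m − h ≥ 0, h − n ≥ 2, n − j ≥ 0, j − g ≥ 2.
Adding all 5 inequalities: the left sides telescope to 0, and the right sides sum to (-2) + 0 + 2 + 0 + 2 = 2. So 0 ≥ 2, which is false.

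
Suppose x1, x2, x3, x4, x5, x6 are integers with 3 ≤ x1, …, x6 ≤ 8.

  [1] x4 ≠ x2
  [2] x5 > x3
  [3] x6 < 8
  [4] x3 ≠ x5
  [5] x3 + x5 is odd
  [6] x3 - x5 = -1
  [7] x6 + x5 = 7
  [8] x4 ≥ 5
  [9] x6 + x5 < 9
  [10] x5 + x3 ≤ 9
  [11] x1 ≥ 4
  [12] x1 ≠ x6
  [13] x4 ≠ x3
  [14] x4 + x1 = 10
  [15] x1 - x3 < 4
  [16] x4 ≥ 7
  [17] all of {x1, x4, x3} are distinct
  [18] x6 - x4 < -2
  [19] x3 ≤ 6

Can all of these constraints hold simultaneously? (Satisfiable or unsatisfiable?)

From constraint 16: x4 ≥ 7. From constraint 11: x1 ≥ 4. Hence x4 + x1 ≥ 11. But constraint 14 requires x4 + x1 = 10, and 10 < 11. Contradiction.

Unsatisfiable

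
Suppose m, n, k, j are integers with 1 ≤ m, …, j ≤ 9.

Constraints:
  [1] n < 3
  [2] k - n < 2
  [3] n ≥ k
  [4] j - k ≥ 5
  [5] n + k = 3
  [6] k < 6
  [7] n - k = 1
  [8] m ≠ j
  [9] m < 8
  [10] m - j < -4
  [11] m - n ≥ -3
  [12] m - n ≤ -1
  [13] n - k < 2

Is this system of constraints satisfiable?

Satisfiable

Setting (m, n, k, j) = (1, 2, 1, 8) satisfies everything: constraint 2: k - n = -1; constraint 4: j - k = 7, and the others follow.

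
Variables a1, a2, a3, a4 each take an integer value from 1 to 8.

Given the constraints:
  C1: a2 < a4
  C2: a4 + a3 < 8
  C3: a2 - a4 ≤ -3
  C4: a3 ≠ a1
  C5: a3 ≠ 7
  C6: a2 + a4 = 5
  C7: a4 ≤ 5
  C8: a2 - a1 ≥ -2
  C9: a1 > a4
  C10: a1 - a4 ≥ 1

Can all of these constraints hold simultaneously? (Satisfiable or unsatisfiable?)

Unsatisfiable

Constraints 3, 8, and 10 give a2 − a1 ≥ -2, a1 − a4 ≥ 1, a4 − a2 ≥ 3.
Adding all 3 inequalities: the left sides telescope to 0, and the right sides sum to (-2) + 1 + 3 = 2. So 0 ≥ 2, which is false.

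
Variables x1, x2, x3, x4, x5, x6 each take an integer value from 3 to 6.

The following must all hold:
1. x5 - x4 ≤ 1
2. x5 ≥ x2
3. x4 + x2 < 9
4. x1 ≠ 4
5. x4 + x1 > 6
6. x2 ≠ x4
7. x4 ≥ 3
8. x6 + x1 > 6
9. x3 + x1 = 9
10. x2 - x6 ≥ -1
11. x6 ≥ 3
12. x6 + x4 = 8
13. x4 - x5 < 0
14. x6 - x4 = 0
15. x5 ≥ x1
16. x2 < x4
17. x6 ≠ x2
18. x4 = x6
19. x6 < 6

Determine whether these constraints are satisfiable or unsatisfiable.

Satisfiable

Take x1 = 5, x2 = 3, x3 = 4, x4 = 4, x5 = 5, x6 = 4. Then constraint 1: x5 - x4 = 1; constraint 3: x4 + x2 = 7, and every other listed constraint is also met.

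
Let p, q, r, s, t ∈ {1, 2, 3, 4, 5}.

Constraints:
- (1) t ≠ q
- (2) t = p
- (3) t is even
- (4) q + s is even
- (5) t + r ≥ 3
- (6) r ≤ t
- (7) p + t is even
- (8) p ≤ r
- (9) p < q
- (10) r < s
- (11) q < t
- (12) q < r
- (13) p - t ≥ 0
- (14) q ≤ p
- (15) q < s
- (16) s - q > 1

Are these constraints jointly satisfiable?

Unsatisfiable

Constraints 6, 9, 12, and 13 give t ≤ p, p < q, q < r, r ≤ t. Chaining: t ≤ p < q < r ≤ t, which forces t < t — impossible.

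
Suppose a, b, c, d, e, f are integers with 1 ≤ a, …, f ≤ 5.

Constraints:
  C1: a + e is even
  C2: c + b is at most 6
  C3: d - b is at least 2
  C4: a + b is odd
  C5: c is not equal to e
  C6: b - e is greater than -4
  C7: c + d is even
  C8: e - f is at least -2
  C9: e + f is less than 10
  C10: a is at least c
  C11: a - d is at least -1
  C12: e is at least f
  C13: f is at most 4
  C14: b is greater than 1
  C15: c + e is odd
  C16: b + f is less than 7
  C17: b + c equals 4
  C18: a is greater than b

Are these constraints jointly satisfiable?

Satisfiable

One satisfying assignment is a = 3, b = 2, c = 2, d = 4, e = 5, f = 4.
For the less obvious constraints — constraint 2: c + b = 4; constraint 3: d - b = 2; constraint 6: b - e = -3 — and the others hold by inspection.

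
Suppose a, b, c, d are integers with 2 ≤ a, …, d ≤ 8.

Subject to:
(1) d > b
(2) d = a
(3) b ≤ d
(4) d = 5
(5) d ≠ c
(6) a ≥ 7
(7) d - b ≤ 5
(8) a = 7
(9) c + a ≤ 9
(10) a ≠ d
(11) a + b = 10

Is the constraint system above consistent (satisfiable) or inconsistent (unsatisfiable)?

Constraint 4 fixes d = 5 and constraint 8 fixes a = 7, but constraint 2 requires d = a. Since 5 ≠ 7, contradiction.

Unsatisfiable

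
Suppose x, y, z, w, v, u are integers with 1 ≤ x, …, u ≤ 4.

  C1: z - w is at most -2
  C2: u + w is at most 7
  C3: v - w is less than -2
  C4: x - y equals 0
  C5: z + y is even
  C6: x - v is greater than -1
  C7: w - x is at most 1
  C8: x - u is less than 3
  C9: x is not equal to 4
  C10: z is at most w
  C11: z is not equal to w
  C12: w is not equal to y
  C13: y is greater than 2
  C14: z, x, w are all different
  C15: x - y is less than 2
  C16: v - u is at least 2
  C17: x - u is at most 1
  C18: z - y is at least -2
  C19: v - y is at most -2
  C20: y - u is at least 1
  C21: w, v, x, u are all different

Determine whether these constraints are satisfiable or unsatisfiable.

Constraints 1, 7, 16, 17, 18, and 19 give v − u ≥ 2, u − x ≥ -1, x − w ≥ -1, w − z ≥ 2, z − y ≥ -2, y − v ≥ 2.
Adding all 6 inequalities: the left sides telescope to 0, and the right sides sum to 2 + (-1) + (-1) + 2 + (-2) + 2 = 2. So 0 ≥ 2, which is false.

Unsatisfiable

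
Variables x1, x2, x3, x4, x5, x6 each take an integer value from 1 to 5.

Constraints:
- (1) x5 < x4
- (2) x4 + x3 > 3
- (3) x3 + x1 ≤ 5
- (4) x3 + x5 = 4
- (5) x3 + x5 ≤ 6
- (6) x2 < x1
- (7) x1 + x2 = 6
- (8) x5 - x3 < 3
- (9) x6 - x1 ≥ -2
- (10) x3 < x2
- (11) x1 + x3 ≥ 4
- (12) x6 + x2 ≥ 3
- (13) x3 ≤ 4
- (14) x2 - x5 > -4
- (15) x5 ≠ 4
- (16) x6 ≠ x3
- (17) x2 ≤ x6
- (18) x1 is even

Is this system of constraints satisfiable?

Satisfiable

Try x1 = 4, x2 = 2, x3 = 1, x4 = 5, x5 = 3, x6 = 4.
Check constraint 2: x4 + x3 = 6; constraint 3: x3 + x1 = 5. The remaining constraints are straightforward to verify.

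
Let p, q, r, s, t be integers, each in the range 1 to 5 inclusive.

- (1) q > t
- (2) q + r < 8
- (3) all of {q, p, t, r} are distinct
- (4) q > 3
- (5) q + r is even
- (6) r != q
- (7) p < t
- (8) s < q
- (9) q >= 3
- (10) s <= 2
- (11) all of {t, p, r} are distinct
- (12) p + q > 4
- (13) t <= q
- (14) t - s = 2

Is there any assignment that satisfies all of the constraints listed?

The assignment p = 1, q = 4, r = 2, s = 1, t = 3 works:
  constraint 2 holds since q + r = 6.
  constraint 12 holds since p + q = 5.
The rest check out directly.

Satisfiable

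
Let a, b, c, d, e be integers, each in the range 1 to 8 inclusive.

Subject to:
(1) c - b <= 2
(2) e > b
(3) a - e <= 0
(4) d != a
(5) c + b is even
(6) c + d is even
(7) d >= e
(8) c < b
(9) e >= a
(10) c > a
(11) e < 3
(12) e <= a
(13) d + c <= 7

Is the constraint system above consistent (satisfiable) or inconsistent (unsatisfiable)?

Unsatisfiable

Constraints 2, 8, 10, and 12 give a < c, c < b, b < e, e ≤ a. Chaining: a < c < b < e ≤ a, which forces a < a — impossible.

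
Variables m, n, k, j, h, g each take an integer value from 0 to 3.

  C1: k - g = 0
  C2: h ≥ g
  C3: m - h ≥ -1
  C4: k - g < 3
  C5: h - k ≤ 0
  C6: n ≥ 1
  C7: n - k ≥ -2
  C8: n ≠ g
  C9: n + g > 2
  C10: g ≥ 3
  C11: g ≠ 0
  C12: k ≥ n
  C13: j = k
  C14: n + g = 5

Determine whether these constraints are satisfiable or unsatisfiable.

Take m = 3, n = 2, k = 3, j = 3, h = 3, g = 3. Then constraint 1: k - g = 0; constraint 3: m - h = 0, and every other listed constraint is also met.

Satisfiable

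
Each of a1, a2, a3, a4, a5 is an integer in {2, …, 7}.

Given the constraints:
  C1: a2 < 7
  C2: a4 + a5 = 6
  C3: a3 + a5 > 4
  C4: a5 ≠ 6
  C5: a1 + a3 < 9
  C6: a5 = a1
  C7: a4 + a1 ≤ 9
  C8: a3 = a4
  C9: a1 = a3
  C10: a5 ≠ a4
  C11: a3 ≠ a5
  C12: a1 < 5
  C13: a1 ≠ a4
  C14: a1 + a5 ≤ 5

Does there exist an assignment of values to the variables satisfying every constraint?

From constraints 6, 8, and 9, a5 = a1 = a3 = a4, so a5 = a4. But constraint 10 says a5 ≠ a4. Contradiction.

Unsatisfiable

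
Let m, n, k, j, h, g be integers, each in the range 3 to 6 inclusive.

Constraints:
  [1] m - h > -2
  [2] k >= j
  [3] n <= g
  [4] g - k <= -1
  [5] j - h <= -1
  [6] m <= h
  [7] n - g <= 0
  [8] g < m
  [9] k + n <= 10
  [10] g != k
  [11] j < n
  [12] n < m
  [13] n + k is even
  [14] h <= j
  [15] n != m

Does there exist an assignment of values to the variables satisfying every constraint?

Constraints 6, 7, 8, 11, and 14 give h ≤ j, j < n, n ≤ g, g < m, m ≤ h. Chaining: h ≤ j < n ≤ g < m ≤ h, which forces h < h — impossible.

Unsatisfiable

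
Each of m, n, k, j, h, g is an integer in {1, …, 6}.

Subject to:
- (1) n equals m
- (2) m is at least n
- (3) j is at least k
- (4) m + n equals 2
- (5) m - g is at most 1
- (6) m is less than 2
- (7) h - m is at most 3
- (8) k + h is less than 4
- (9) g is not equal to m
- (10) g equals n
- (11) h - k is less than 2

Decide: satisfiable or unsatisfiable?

From constraints 1 and 10, g = n = m, so g = m. But constraint 9 says g ≠ m. Contradiction.

Unsatisfiable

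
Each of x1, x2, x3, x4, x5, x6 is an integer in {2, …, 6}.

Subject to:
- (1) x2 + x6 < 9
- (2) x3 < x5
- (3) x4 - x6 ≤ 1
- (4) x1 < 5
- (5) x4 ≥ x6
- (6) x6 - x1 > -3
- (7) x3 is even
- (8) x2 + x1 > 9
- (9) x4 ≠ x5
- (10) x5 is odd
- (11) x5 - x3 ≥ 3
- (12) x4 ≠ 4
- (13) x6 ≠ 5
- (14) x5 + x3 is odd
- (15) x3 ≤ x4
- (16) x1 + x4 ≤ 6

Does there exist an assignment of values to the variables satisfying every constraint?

Take x1 = 4, x2 = 6, x3 = 2, x4 = 2, x5 = 5, x6 = 2. Then constraint 1: x2 + x6 = 8; constraint 3: x4 - x6 = 0, and every other listed constraint is also met.

Satisfiable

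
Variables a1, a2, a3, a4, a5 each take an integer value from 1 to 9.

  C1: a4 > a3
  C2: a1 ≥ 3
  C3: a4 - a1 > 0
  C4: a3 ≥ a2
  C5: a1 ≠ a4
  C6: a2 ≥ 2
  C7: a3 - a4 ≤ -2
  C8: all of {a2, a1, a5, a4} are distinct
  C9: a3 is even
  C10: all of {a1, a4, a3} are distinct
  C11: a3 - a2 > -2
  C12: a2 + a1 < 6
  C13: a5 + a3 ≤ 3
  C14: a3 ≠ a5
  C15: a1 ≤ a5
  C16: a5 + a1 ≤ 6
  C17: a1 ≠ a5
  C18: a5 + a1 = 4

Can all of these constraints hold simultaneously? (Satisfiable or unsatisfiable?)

Unsatisfiable

From constraints 2 and 15: a5 ≥ a1 ≥ 3. From constraints 4 and 6: a3 ≥ a2 ≥ 2. Hence a5 + a3 ≥ 5. But constraint 13 requires a5 + a3 ≤ 3, and 3 < 5. Contradiction.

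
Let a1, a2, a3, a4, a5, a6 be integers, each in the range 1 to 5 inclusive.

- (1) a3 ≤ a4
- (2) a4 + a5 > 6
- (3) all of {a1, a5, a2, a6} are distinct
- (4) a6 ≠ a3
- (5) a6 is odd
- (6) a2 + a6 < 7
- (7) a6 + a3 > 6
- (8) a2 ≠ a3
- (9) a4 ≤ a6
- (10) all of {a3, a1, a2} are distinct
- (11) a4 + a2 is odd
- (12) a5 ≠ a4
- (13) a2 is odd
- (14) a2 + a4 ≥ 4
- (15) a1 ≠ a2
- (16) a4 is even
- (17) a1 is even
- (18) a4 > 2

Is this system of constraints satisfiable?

Setting (a1, a2, a3, a4, a5, a6) = (2, 1, 3, 4, 3, 5) satisfies everything: constraint 2: a4 + a5 = 7; constraint 6: a2 + a6 = 6; constraint 7: a6 + a3 = 8, and the others follow.

Satisfiable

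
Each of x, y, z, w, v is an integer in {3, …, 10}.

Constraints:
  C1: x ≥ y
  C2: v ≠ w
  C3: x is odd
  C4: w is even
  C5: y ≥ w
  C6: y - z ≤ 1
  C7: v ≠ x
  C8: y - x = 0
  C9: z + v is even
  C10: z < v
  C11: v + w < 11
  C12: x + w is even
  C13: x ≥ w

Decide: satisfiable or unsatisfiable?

Unsatisfiable

Constraint 3 makes x odd and constraint 4 makes w even, so x + w must be odd. Constraint 12 says x + w is even — contradiction.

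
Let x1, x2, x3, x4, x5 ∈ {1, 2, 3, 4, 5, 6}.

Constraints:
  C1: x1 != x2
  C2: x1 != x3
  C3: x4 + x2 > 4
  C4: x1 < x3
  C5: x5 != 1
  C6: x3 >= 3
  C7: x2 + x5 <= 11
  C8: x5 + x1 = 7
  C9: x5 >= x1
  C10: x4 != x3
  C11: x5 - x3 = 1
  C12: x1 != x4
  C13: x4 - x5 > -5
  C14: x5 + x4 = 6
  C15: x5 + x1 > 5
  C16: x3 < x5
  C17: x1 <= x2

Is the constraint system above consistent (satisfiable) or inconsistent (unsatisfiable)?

Try x1 = 2, x2 = 5, x3 = 4, x4 = 1, x5 = 5.
Check constraint 3: x4 + x2 = 6; constraint 7: x2 + x5 = 10; constraint 8: x5 + x1 = 7. The remaining constraints are straightforward to verify.

Satisfiable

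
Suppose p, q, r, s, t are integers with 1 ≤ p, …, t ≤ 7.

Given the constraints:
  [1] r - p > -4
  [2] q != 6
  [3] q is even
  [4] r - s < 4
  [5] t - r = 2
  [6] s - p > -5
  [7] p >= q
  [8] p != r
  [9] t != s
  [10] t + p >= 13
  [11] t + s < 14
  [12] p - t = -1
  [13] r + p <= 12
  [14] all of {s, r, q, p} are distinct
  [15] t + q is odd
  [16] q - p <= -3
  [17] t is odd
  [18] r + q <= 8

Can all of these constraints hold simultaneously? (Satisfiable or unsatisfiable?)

One satisfying assignment is p = 6, q = 2, r = 5, s = 4, t = 7.
For the less obvious constraints — constraint 1: r - p = -1; constraint 4: r - s = 1; constraint 5: t - r = 2 — and the others hold by inspection.

Satisfiable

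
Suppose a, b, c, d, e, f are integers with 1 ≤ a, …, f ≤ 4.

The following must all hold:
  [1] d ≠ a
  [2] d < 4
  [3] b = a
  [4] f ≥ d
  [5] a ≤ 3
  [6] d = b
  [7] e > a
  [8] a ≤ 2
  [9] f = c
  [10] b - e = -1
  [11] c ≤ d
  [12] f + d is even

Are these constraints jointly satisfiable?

Unsatisfiable

From constraints 3 and 6, d = b = a, so d = a. But constraint 1 says d ≠ a. Contradiction.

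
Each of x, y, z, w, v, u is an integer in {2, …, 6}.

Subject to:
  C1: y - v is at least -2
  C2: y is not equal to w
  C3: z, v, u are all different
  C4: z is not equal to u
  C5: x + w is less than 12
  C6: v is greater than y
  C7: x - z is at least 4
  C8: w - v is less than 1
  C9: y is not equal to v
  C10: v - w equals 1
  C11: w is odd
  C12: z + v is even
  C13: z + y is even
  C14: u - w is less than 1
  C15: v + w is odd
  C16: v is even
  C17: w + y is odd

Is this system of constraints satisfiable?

Take x = 6, y = 4, z = 2, w = 5, v = 6, u = 5. Then constraint 1: y - v = -2; constraint 5: x + w = 11, and every other listed constraint is also met.

Satisfiable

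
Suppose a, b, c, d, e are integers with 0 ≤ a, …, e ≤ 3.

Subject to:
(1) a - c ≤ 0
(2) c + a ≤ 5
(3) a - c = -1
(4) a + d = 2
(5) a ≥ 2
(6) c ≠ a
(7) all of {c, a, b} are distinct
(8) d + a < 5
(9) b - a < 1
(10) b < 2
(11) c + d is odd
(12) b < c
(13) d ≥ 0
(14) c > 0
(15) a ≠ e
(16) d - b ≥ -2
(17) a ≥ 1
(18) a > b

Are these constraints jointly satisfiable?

One satisfying assignment is a = 2, b = 0, c = 3, d = 0, e = 0.
For the less obvious constraints — constraint 1: a - c = -1; constraint 2: c + a = 5 — and the others hold by inspection.

Satisfiable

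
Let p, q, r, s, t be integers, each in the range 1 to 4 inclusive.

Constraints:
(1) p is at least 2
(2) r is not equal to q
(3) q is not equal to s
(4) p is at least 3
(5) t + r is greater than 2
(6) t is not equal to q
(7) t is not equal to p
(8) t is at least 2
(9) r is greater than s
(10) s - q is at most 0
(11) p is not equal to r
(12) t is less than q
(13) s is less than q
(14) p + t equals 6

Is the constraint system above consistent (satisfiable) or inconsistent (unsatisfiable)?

Satisfiable

Try p = 4, q = 3, r = 2, s = 1, t = 2.
Check constraint 5: t + r = 4; constraint 10: s - q = -2; constraint 14: p + t = 6. The remaining constraints are straightforward to verify.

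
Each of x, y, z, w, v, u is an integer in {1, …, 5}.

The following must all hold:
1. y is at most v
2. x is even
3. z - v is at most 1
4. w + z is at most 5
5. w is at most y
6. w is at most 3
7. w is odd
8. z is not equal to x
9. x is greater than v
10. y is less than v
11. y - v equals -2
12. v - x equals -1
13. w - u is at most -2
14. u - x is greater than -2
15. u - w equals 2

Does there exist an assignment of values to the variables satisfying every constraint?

Satisfiable

The assignment x = 4, y = 1, z = 2, w = 1, v = 3, u = 3 works:
  constraint 3 holds since z - v = -1.
  constraint 4 holds since w + z = 3.
  constraint 11 holds since y - v = -2.
The rest check out directly.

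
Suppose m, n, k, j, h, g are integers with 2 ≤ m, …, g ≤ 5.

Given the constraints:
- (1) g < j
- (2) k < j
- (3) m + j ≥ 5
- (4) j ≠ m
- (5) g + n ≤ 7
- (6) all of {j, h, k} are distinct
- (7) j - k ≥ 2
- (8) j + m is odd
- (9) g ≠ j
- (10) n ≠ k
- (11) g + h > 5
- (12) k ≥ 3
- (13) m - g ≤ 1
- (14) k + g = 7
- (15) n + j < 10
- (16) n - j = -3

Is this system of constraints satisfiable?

Satisfiable

The assignment m = 2, n = 2, k = 3, j = 5, h = 2, g = 4 works:
  constraint 3 holds since m + j = 7.
  constraint 5 holds since g + n = 6.
The rest check out directly.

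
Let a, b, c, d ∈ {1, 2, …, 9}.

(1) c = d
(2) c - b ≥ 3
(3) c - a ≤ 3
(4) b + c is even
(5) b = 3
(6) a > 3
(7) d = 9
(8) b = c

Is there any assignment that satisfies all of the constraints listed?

Constraint 5 fixes b = 3 and constraint 7 fixes d = 9. Constraints 1 and 8 give b = c = d, so b = d. But 3 ≠ 9 — contradiction.

Unsatisfiable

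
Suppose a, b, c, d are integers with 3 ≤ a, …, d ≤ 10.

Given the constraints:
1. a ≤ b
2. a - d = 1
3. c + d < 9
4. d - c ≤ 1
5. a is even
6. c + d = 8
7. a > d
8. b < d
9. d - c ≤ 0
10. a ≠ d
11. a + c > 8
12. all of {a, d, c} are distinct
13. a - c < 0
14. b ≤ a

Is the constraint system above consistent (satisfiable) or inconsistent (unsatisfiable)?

Unsatisfiable

Constraints 1, 7, and 8 give b < d, d < a, a ≤ b. Chaining: b < d < a ≤ b, which forces b < b — impossible.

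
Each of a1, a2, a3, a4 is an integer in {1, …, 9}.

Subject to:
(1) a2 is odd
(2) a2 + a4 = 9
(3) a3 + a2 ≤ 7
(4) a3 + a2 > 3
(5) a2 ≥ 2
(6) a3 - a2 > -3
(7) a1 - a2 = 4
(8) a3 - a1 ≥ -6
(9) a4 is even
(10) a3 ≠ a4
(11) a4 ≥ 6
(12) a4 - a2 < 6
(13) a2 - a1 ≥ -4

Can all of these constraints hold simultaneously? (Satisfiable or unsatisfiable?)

Satisfiable

Setting (a1, a2, a3, a4) = (7, 3, 3, 6) satisfies everything: constraint 2: a2 + a4 = 9; constraint 3: a3 + a2 = 6; constraint 4: a3 + a2 = 6, and the others follow.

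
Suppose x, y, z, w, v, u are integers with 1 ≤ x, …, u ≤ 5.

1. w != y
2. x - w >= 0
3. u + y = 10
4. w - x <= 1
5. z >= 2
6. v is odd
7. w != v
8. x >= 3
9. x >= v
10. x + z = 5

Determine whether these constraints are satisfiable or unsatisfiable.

The assignment x = 3, y = 5, z = 2, w = 2, v = 1, u = 5 works:
  constraint 2 holds since x - w = 1.
  constraint 3 holds since u + y = 10.
  constraint 4 holds since w - x = -1.
The rest check out directly.

Satisfiable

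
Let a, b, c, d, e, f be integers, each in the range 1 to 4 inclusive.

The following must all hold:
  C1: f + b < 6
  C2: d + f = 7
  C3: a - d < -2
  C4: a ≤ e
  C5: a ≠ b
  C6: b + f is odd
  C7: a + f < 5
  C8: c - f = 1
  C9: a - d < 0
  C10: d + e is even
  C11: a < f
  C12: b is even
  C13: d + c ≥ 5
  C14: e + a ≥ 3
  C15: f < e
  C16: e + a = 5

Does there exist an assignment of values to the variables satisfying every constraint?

Satisfiable

The assignment a = 1, b = 2, c = 4, d = 4, e = 4, f = 3 works:
  constraint 1 holds since f + b = 5.
  constraint 2 holds since d + f = 7.
  constraint 3 holds since a - d = -3.
The rest check out directly.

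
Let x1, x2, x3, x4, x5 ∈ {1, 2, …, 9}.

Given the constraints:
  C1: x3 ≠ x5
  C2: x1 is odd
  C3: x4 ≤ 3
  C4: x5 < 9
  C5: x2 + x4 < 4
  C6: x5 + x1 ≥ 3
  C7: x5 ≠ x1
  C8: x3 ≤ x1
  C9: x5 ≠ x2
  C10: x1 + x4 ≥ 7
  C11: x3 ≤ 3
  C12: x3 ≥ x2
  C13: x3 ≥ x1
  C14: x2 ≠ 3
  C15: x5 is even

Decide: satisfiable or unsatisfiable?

From constraints 11 and 13: x1 ≤ x3 ≤ 3. From constraint 3: x4 ≤ 3. Hence x1 + x4 ≤ 6. But constraint 10 requires x1 + x4 ≥ 7, and 7 > 6. Contradiction.

Unsatisfiable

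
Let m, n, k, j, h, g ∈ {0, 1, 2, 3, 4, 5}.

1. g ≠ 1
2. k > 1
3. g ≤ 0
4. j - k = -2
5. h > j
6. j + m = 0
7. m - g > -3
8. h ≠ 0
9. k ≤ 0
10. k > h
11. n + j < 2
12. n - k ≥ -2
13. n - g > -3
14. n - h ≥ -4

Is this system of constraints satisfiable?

From constraint 2: k ≥ 2. From constraint 9: k ≤ 0. But 0 < 2, so no value of k works.

Unsatisfiable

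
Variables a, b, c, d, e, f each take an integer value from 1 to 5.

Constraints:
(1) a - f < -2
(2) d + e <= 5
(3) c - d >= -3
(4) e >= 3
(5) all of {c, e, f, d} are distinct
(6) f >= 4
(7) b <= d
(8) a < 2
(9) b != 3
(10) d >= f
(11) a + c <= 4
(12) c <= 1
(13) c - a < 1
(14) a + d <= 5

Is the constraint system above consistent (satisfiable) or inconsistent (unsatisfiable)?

Unsatisfiable

From constraints 6 and 10: d ≥ f ≥ 4. From constraint 4: e ≥ 3. Hence d + e ≥ 7. But constraint 2 requires d + e ≤ 5, and 5 < 7. Contradiction.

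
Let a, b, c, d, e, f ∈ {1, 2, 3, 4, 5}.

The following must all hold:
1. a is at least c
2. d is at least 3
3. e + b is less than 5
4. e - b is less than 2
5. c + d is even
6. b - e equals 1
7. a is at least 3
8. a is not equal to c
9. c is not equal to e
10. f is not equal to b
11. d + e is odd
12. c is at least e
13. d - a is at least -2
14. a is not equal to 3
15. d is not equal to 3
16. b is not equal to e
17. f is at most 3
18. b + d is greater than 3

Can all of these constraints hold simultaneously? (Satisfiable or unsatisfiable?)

One satisfying assignment is a = 5, b = 2, c = 2, d = 4, e = 1, f = 3.
For the less obvious constraints — constraint 3: e + b = 3; constraint 4: e - b = -1 — and the others hold by inspection.

Satisfiable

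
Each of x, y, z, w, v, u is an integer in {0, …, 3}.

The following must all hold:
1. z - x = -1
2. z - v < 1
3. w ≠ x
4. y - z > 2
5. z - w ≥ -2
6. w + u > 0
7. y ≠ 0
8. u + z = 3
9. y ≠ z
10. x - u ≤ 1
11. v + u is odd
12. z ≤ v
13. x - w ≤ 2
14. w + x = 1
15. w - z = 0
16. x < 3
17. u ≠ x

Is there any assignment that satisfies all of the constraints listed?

Satisfiable

Setting (x, y, z, w, v, u) = (1, 3, 0, 0, 2, 3) satisfies everything: constraint 1: z - x = -1; constraint 2: z - v = -2; constraint 4: y - z = 3, and the others follow.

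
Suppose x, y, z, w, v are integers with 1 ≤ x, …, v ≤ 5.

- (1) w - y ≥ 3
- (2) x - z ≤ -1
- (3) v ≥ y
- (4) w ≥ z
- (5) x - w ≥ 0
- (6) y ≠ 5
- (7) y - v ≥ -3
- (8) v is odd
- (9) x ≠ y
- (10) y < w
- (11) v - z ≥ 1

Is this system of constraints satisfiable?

Constraints 1, 2, 5, 7, and 11 give x − w ≥ 0, w − y ≥ 3, y − v ≥ -3, v − z ≥ 1, z − x ≥ 1.
Adding all 5 inequalities: the left sides telescope to 0, and the right sides sum to 0 + 3 + (-3) + 1 + 1 = 2. So 0 ≥ 2, which is false.

Unsatisfiable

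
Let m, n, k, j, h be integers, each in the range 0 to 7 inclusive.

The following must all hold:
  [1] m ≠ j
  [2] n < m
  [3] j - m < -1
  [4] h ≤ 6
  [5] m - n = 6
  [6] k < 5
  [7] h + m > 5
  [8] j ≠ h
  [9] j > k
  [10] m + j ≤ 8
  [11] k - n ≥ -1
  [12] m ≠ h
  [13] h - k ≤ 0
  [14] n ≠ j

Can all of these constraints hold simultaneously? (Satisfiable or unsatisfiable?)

Setting (m, n, k, j, h) = (6, 0, 0, 2, 0) satisfies everything: constraint 3: j - m = -4; constraint 5: m - n = 6; constraint 7: h + m = 6, and the others follow.

Satisfiable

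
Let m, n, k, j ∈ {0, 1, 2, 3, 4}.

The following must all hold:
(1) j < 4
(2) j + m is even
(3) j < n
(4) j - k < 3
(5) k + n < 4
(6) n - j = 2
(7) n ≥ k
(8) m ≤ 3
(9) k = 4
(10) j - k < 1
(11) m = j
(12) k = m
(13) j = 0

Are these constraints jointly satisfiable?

Unsatisfiable

Constraint 9 fixes k = 4 and constraint 13 fixes j = 0. Constraints 11 and 12 give k = m = j, so k = j. But 4 ≠ 0 — contradiction.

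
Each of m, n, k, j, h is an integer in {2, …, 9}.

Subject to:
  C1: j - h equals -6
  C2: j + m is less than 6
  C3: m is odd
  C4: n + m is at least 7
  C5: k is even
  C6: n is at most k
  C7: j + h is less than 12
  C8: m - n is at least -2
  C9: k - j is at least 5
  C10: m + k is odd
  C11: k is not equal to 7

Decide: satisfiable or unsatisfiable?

Satisfiable

One satisfying assignment is m = 3, n = 5, k = 8, j = 2, h = 8.
For the less obvious constraints — constraint 1: j - h = -6; constraint 2: j + m = 5 — and the others hold by inspection.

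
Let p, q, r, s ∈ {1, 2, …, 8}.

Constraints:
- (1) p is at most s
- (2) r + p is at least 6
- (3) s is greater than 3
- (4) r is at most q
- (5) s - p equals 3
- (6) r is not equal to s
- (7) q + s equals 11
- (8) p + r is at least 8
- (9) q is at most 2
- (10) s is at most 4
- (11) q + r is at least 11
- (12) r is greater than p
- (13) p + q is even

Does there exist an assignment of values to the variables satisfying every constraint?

From constraints 1 and 10: p ≤ s ≤ 4. From constraints 4 and 9: r ≤ q ≤ 2. Hence p + r ≤ 6. But constraint 8 requires p + r ≥ 8, and 8 > 6. Contradiction.

Unsatisfiable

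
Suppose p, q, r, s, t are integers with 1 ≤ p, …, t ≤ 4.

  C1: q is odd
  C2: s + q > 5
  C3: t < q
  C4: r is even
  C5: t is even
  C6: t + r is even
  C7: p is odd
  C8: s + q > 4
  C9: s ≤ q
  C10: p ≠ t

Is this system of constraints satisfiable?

Satisfiable

Take p = 1, q = 3, r = 2, s = 3, t = 2. Then constraint 1: q = 3 is odd; constraint 2: s + q = 6; constraint 8: s + q = 6, and every other listed constraint is also met.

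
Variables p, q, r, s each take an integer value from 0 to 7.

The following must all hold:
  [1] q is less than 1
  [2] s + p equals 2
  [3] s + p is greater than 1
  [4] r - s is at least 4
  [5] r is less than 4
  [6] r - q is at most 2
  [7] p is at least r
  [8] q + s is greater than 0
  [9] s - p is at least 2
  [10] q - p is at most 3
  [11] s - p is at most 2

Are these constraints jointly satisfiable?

Unsatisfiable

Constraints 4, 6, 9, and 10 give s − p ≥ 2, p − q ≥ -3, q − r ≥ -2, r − s ≥ 4.
Adding all 4 inequalities: the left sides telescope to 0, and the right sides sum to 2 + (-3) + (-2) + 4 = 1. So 0 ≥ 1, which is false.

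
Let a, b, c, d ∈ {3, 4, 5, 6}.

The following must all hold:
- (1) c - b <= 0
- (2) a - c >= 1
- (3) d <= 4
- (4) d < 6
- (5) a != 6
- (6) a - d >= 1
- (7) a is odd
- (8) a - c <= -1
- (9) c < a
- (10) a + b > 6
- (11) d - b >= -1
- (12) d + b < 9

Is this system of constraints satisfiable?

Unsatisfiable

Constraints 1, 6, 8, and 11 give b − c ≥ 0, c − a ≥ 1, a − d ≥ 1, d − b ≥ -1.
Adding all 4 inequalities: the left sides telescope to 0, and the right sides sum to 0 + 1 + 1 + (-1) = 1. So 0 ≥ 1, which is false.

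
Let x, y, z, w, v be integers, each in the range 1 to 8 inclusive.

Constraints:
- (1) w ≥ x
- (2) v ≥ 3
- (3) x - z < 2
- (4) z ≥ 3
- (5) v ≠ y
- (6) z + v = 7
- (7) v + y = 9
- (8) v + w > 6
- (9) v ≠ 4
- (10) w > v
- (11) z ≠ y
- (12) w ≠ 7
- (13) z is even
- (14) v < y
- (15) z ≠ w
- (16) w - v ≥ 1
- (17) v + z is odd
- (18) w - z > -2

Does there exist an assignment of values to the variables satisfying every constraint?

Take x = 4, y = 6, z = 4, w = 5, v = 3. Then constraint 3: x - z = 0; constraint 6: z + v = 7; constraint 7: v + y = 9, and every other listed constraint is also met.

Satisfiable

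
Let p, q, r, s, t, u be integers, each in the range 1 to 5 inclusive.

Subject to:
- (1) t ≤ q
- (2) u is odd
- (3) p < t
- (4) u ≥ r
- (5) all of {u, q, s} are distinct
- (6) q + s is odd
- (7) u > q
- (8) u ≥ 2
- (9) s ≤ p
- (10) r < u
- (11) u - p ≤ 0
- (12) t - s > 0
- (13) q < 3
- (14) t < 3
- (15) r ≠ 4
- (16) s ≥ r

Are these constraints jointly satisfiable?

Unsatisfiable

Constraints 1, 3, 7, and 11 give p < t, t ≤ q, q < u, u ≤ p. Chaining: p < t ≤ q < u ≤ p, which forces p < p — impossible.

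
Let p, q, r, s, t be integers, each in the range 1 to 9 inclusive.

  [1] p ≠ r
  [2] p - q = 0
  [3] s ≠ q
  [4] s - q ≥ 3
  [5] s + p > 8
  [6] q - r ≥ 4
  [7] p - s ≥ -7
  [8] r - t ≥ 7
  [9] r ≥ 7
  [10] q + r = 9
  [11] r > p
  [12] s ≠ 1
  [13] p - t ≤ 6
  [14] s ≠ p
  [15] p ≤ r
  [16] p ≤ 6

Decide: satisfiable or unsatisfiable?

Unsatisfiable

Constraints 4, 6, 7, 8, and 13 give p − s ≥ -7, s − q ≥ 3, q − r ≥ 4, r − t ≥ 7, t − p ≥ -6.
Adding all 5 inequalities: the left sides telescope to 0, and the right sides sum to (-7) + 3 + 4 + 7 + (-6) = 1. So 0 ≥ 1, which is false.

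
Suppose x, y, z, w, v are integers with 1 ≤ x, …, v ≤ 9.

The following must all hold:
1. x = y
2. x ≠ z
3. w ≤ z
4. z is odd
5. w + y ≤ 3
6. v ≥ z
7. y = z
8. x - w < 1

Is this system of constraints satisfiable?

From constraints 1 and 7, x = y = z, so x = z. But constraint 2 says x ≠ z. Contradiction.

Unsatisfiable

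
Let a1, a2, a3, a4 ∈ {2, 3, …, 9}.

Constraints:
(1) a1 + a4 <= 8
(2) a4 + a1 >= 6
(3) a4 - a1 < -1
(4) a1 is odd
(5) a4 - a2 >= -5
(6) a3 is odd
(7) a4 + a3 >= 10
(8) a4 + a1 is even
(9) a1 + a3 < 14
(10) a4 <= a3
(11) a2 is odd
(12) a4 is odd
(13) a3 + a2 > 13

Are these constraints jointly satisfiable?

Try a1 = 5, a2 = 7, a3 = 7, a4 = 3.
Check constraint 1: a1 + a4 = 8; constraint 2: a4 + a1 = 8. The remaining constraints are straightforward to verify.

Satisfiable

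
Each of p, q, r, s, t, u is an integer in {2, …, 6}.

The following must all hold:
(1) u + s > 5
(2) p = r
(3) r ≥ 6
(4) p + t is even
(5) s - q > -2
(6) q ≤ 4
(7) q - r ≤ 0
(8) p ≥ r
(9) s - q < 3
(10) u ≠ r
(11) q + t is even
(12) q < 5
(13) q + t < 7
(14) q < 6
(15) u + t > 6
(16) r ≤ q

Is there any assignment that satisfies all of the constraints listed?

Unsatisfiable

From constraints 3 and 16: q ≥ r and r ≥ 6, so q ≥ 6. From constraint 14: q ≤ 5. But 5 < 6, so no value of q works.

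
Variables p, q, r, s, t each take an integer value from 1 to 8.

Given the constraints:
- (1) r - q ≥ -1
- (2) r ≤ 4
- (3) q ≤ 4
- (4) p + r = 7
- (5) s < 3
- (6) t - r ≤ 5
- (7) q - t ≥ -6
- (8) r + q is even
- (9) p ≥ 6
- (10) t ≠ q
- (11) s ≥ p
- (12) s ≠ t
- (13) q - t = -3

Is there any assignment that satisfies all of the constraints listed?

From constraints 9 and 11: s ≥ p and p ≥ 6, so s ≥ 6. From constraint 5: s ≤ 2. But 2 < 6, so no value of s works.

Unsatisfiable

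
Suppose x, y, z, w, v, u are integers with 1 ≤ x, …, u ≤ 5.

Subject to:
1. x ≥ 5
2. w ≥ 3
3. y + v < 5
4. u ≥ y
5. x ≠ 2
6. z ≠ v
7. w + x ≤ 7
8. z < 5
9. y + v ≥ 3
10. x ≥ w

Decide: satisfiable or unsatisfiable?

From constraint 2: w ≥ 3. From constraint 1: x ≥ 5. Hence w + x ≥ 8. But constraint 7 requires w + x ≤ 7, and 7 < 8. Contradiction.

Unsatisfiable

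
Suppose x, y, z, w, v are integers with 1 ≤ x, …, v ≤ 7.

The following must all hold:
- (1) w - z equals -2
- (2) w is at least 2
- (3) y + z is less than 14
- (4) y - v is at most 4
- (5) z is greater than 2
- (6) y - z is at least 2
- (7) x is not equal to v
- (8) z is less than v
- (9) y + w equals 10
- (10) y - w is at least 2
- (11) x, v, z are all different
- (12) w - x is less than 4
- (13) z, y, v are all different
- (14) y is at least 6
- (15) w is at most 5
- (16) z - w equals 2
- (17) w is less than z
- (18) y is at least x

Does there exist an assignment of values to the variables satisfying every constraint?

Satisfiable

Take x = 1, y = 7, z = 5, w = 3, v = 6. Then constraint 1: w - z = -2; constraint 3: y + z = 12, and every other listed constraint is also met.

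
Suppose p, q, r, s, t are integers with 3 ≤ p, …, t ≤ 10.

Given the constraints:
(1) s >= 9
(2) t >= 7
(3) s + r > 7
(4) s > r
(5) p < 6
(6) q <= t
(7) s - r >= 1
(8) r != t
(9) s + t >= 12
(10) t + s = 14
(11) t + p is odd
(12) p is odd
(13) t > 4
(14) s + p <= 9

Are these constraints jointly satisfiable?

From constraint 2: t ≥ 7. From constraint 1: s ≥ 9. Hence t + s ≥ 16. But constraint 10 requires t + s = 14, and 14 < 16. Contradiction.

Unsatisfiable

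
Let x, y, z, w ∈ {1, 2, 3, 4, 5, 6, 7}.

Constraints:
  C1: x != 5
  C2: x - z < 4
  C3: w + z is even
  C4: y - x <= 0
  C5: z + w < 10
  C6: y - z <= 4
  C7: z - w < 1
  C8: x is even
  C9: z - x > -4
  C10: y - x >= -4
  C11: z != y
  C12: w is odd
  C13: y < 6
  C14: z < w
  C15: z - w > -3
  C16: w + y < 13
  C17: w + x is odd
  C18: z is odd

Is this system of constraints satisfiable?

Take x = 6, y = 5, z = 3, w = 5. Then constraint 2: x - z = 3; constraint 4: y - x = -1, and every other listed constraint is also met.

Satisfiable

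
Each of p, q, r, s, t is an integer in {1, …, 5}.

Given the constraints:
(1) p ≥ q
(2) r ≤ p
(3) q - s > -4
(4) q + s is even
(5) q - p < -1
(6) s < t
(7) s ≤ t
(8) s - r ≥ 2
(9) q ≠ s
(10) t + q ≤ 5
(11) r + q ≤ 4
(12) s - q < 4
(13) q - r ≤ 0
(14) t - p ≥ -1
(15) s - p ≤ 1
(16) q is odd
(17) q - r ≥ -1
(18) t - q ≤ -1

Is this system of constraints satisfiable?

Constraints 8, 13, 14, 15, and 18 give q − t ≥ 1, t − p ≥ -1, p − s ≥ -1, s − r ≥ 2, r − q ≥ 0.
Adding all 5 inequalities: the left sides telescope to 0, and the right sides sum to 1 + (-1) + (-1) + 2 + 0 = 1. So 0 ≥ 1, which is false.

Unsatisfiable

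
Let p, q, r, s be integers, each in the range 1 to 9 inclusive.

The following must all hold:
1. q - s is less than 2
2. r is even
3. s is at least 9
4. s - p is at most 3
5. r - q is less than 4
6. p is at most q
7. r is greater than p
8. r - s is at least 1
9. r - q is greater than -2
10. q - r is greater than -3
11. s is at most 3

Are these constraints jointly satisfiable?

From constraint 3: s ≥ 9. From constraint 11: s ≤ 3. But 3 < 9, so no value of s works.

Unsatisfiable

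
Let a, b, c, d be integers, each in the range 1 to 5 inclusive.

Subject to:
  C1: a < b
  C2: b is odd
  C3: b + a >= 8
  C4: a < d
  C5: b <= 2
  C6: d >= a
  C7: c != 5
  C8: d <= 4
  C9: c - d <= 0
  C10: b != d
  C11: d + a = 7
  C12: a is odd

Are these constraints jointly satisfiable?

From constraint 5: b ≤ 2. From constraints 6 and 8: a ≤ d ≤ 4. Hence b + a ≤ 6. But constraint 3 requires b + a ≥ 8, and 8 > 6. Contradiction.

Unsatisfiable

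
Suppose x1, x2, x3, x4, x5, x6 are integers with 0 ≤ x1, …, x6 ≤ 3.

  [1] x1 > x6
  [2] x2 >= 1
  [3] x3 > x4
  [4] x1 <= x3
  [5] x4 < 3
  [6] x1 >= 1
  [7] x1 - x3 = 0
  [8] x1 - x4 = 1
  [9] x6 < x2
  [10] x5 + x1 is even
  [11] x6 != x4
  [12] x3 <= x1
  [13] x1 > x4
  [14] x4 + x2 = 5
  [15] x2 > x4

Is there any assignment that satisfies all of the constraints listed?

Satisfiable

Setting (x1, x2, x3, x4, x5, x6) = (3, 3, 3, 2, 1, 0) satisfies everything: constraint 7: x1 - x3 = 0; constraint 8: x1 - x4 = 1; constraint 14: x4 + x2 = 5, and the others follow.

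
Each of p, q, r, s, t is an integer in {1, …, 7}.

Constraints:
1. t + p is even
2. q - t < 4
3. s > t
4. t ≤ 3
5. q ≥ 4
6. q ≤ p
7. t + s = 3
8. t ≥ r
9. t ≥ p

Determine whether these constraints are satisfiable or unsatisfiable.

From constraints 5 and 6: p ≥ q and q ≥ 4, so p ≥ 4. From constraints 4 and 9: p ≤ t and t ≤ 3, so p ≤ 3. But 3 < 4, so no value of p works.

Unsatisfiable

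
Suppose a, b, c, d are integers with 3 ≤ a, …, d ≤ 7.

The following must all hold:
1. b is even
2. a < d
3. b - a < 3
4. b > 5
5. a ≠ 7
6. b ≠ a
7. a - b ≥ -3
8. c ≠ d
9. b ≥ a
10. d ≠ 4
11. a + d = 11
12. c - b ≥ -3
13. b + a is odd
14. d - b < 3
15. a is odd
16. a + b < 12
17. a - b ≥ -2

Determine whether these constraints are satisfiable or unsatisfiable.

Satisfiable

One satisfying assignment is a = 5, b = 6, c = 5, d = 6.
For the less obvious constraints — constraint 3: b - a = 1; constraint 7: a - b = -1 — and the others hold by inspection.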